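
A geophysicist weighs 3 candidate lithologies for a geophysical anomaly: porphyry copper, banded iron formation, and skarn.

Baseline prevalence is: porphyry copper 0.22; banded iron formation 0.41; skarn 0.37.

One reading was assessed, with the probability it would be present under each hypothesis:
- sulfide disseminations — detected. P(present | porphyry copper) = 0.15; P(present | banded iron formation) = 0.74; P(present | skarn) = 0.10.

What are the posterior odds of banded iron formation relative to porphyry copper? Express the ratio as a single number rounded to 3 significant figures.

Posterior odds equal prior odds times the likelihood ratio; only the two competing hypotheses matter.
  banded iron formation: 0.41 × 0.74 = 0.3034
  porphyry copper: 0.22 × 0.15 = 0.033
Posterior odds = 0.3034 / 0.033 ≈ 9.19.

9.19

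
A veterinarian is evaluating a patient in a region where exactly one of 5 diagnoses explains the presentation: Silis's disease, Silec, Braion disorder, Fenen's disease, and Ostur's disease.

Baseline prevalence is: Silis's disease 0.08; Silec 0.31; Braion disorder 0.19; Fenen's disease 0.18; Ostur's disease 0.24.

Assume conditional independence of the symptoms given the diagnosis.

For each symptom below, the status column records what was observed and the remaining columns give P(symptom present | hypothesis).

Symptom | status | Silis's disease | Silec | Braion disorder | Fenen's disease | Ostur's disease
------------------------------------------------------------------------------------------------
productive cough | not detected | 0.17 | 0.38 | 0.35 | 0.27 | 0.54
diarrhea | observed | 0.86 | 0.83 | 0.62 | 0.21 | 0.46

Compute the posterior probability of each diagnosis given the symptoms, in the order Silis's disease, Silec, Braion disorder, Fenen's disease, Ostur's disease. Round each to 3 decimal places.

0.154, 0.429, 0.206, 0.074, 0.137

Multiply each prior by the joint likelihood of the symptom pattern (using 1 − P(present | H) for each absent symptom):
  Silis's disease: 0.08 × (1 − 0.17) × 0.86 = 0.057104
  Silec: 0.31 × (1 − 0.38) × 0.83 = 0.15953
  Braion disorder: 0.19 × (1 − 0.35) × 0.62 = 0.07657
  Fenen's disease: 0.18 × (1 − 0.27) × 0.21 = 0.027594
  Ostur's disease: 0.24 × (1 − 0.54) × 0.46 = 0.050784
Marginal likelihood of the evidence = 0.37158.
P(Silis's disease | evidence) = 0.057104 / 0.37158 ≈ 0.154
P(Silec | evidence) = 0.15953 / 0.37158 ≈ 0.429
P(Braion disorder | evidence) = 0.07657 / 0.37158 ≈ 0.206
P(Fenen's disease | evidence) = 0.027594 / 0.37158 ≈ 0.074
P(Ostur's disease | evidence) = 0.050784 / 0.37158 ≈ 0.137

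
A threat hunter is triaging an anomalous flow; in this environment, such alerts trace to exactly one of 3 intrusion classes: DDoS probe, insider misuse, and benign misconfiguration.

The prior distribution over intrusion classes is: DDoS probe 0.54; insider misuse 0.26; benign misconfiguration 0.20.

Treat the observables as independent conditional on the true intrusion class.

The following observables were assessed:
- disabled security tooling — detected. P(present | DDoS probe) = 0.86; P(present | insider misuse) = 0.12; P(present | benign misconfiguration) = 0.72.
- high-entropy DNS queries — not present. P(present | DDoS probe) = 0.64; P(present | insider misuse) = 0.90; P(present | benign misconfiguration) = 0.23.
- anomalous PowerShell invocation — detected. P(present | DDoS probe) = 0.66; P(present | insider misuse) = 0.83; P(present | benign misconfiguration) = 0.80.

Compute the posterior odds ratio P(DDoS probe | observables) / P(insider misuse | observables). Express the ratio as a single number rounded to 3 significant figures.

Posterior odds equal prior odds times the likelihood ratio; only the two competing hypotheses matter (using 1 − P(present | H) for each absent observable).
  DDoS probe: 0.54 × 0.86 × (1 − 0.64) × 0.66 = 0.11034
  insider misuse: 0.26 × 0.12 × (1 − 0.90) × 0.83 = 0.0025896
Posterior odds = 0.11034 / 0.0025896 ≈ 42.6.

42.6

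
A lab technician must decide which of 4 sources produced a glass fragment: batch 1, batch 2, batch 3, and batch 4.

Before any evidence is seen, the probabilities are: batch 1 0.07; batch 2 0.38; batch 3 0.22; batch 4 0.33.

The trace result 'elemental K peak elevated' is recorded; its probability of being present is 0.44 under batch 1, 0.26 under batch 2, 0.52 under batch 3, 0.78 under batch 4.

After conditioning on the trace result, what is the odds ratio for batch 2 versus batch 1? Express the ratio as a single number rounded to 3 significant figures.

3.21

The normalizing constant cancels in an odds ratio, so compute prior × likelihood for the two hypotheses only:
  batch 2: 0.38 × 0.26 = 0.0988
  batch 1: 0.07 × 0.44 = 0.0308
Odds(batch 2 : batch 1) = 0.0988 / 0.0308 ≈ 3.21.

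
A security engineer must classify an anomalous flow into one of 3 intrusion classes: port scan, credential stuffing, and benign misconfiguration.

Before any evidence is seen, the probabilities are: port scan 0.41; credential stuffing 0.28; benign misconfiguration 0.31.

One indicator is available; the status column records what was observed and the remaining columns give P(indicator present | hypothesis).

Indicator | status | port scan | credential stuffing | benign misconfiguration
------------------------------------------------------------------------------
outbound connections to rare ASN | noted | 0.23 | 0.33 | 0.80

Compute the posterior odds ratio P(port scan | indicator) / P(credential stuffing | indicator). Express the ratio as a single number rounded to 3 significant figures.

1.02

Unnormalized posterior weight (prior times the indicator likelihood) for each of the two hypotheses:
  port scan: 0.41 × 0.23 = 0.0943
  credential stuffing: 0.28 × 0.33 = 0.0924
Odds(port scan : credential stuffing) = 0.0943 / 0.0924 ≈ 1.02.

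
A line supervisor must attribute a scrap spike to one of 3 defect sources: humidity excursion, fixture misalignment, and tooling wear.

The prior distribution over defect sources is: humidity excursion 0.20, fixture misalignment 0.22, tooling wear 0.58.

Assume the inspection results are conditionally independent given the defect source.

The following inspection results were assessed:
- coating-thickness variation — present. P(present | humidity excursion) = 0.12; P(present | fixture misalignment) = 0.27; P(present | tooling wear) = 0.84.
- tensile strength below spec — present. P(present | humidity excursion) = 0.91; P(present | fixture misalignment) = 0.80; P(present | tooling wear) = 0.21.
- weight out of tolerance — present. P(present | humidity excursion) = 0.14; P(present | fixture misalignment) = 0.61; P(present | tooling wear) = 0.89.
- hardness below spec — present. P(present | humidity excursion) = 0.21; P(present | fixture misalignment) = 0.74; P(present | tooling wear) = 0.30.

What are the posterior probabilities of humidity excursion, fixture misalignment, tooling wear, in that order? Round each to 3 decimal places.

For each hypothesis, the unnormalized posterior weight is prior × product of the inspection result likelihoods:
  humidity excursion: 0.20 × 0.12 × 0.91 × 0.14 × 0.21 = 0.0006421
  fixture misalignment: 0.22 × 0.27 × 0.80 × 0.61 × 0.74 = 0.021451
  tooling wear: 0.58 × 0.84 × 0.21 × 0.89 × 0.30 = 0.027317
Normalizing constant Z = 0.0006421 + 0.021451 + 0.027317 = 0.04941.
P(humidity excursion | evidence) = 0.0006421 / 0.04941 ≈ 0.013
P(fixture misalignment | evidence) = 0.021451 / 0.04941 ≈ 0.434
P(tooling wear | evidence) = 0.027317 / 0.04941 ≈ 0.553

0.013, 0.434, 0.553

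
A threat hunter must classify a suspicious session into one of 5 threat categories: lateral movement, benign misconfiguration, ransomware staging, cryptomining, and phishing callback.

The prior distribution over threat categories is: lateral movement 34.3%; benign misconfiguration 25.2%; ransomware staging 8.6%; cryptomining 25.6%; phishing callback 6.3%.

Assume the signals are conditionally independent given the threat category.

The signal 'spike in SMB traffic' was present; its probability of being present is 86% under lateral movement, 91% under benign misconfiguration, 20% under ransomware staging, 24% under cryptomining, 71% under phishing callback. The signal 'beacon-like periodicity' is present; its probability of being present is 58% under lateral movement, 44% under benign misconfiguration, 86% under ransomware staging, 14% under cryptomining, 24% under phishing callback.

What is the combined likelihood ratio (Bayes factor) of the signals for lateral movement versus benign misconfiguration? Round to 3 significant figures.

Take the product of per-signal likelihoods under each hypothesis, then divide.
  lateral movement: 0.86 × 0.58 = 0.4988
  benign misconfiguration: 0.91 × 0.44 = 0.4004
Bayes factor = 0.4988 / 0.4004 ≈ 1.25

1.25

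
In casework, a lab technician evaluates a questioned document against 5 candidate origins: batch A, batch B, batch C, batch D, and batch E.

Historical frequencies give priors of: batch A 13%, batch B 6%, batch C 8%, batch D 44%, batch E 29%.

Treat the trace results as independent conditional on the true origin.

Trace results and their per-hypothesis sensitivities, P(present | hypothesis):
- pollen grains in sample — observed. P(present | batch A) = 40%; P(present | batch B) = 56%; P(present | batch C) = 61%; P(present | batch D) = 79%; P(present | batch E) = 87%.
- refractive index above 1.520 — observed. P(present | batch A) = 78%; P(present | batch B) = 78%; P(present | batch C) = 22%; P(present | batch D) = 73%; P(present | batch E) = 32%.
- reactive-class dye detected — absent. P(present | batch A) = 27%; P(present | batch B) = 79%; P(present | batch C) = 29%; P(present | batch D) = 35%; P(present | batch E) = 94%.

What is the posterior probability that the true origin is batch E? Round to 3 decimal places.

0.023

For each hypothesis, the unnormalized posterior weight is prior × product of the trace result likelihoods (using 1 − P(present | H) for each absent trace result):
  batch A: 0.13 × 0.40 × 0.78 × (1 − 0.27) = 0.029609
  batch B: 0.06 × 0.56 × 0.78 × (1 − 0.79) = 0.0055037
  batch C: 0.08 × 0.61 × 0.22 × (1 − 0.29) = 0.0076226
  batch D: 0.44 × 0.79 × 0.73 × (1 − 0.35) = 0.16494
  batch E: 0.29 × 0.87 × 0.32 × (1 − 0.94) = 0.0048442
Marginal likelihood of the evidence = 0.21252.
P(batch E | evidence) = 0.0048442 / 0.21252 ≈ 0.023.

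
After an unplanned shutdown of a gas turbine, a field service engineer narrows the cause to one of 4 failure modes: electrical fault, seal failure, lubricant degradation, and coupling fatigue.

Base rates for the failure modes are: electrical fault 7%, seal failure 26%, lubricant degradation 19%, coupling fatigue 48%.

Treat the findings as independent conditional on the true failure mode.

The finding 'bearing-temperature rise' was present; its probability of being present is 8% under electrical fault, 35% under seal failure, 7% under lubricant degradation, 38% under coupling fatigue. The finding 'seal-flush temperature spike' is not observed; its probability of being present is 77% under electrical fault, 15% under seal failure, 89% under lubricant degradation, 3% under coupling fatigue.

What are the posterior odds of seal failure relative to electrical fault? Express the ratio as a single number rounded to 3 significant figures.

The normalizing constant cancels in an odds ratio, so compute prior × likelihood for the two hypotheses only (using 1 − P(present | H) for each absent finding):
  seal failure: 0.26 × 0.35 × (1 − 0.15) = 0.07735
  electrical fault: 0.07 × 0.08 × (1 − 0.77) = 0.001288
Posterior odds = 0.07735 / 0.001288 ≈ 60.1.

60.1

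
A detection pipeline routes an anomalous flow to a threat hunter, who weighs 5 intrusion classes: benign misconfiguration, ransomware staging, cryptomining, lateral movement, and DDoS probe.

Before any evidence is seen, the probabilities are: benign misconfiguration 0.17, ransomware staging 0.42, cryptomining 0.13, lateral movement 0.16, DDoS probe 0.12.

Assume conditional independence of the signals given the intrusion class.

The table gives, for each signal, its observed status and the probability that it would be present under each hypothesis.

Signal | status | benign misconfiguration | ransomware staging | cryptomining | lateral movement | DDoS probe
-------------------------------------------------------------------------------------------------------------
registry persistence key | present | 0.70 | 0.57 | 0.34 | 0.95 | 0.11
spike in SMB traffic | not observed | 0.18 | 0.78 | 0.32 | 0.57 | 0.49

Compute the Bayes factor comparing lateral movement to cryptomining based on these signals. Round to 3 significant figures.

1.77

The Bayes factor is the ratio of the joint likelihoods of the signal pattern under the two hypotheses (using 1 − P(present | H) for each absent signal).
  lateral movement: 0.95 × (1 − 0.57) = 0.4085
  cryptomining: 0.34 × (1 − 0.32) = 0.2312
Bayes factor = 0.4085 / 0.2312 ≈ 1.77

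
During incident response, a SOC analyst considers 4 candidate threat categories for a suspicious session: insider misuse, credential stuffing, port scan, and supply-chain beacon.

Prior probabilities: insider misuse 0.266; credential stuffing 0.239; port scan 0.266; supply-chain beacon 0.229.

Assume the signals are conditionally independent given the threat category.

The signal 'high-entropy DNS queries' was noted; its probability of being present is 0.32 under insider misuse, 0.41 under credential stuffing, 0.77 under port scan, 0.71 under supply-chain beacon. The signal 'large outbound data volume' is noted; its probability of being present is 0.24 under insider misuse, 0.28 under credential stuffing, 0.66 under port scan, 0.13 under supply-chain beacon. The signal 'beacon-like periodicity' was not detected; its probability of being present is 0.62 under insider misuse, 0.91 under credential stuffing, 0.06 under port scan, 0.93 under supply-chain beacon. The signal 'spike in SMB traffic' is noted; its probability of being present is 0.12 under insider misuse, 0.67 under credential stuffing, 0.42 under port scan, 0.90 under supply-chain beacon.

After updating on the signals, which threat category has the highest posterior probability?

By Bayes' rule with conditional independence, the unnormalized weight for each hypothesis is prior × ∏ likelihoods (using 1 − P(present | H) for each absent signal):
  insider misuse: 0.266 × 0.32 × 0.24 × (1 − 0.62) × 0.12 = 0.00093155
  credential stuffing: 0.239 × 0.41 × 0.28 × (1 − 0.91) × 0.67 = 0.0016545
  port scan: 0.266 × 0.77 × 0.66 × (1 − 0.06) × 0.42 = 0.05337
  supply-chain beacon: 0.229 × 0.71 × 0.13 × (1 − 0.93) × 0.90 = 0.0013316
Normalizing constant Z = 0.00093155 + 0.0016545 + 0.05337 + 0.0013316 = 0.057287.
P(insider misuse | evidence) ≈ 0.00093155 / 0.057287 ≈ 0.016
P(credential stuffing | evidence) ≈ 0.0016545 / 0.057287 ≈ 0.029
P(port scan | evidence) ≈ 0.05337 / 0.057287 ≈ 0.932
P(supply-chain beacon | evidence) ≈ 0.0013316 / 0.057287 ≈ 0.023
The largest is 0.932, so port scan is most probable.

port scan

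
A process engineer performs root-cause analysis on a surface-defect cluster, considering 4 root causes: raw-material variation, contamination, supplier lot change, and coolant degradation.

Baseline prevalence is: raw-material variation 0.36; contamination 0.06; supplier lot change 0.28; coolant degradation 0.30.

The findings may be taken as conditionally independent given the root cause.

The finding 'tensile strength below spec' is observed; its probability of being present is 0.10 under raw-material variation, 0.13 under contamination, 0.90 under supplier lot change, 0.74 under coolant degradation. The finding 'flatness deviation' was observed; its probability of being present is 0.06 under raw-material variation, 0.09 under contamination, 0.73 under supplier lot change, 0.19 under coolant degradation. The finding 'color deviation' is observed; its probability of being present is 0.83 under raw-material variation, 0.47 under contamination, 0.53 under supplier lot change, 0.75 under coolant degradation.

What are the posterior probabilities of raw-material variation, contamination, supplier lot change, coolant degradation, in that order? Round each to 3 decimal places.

0.014, 0.003, 0.743, 0.241

For each hypothesis, the unnormalized posterior weight is prior × product of the finding likelihoods:
  raw-material variation: 0.36 × 0.10 × 0.06 × 0.83 = 0.0017928
  contamination: 0.06 × 0.13 × 0.09 × 0.47 = 0.00032994
  supplier lot change: 0.28 × 0.90 × 0.73 × 0.53 = 0.097499
  coolant degradation: 0.30 × 0.74 × 0.19 × 0.75 = 0.031635
The unnormalized weights sum to 0.13126.
P(raw-material variation | evidence) = 0.0017928 / 0.13126 ≈ 0.014
P(contamination | evidence) = 0.00032994 / 0.13126 ≈ 0.003
P(supplier lot change | evidence) = 0.097499 / 0.13126 ≈ 0.743
P(coolant degradation | evidence) = 0.031635 / 0.13126 ≈ 0.241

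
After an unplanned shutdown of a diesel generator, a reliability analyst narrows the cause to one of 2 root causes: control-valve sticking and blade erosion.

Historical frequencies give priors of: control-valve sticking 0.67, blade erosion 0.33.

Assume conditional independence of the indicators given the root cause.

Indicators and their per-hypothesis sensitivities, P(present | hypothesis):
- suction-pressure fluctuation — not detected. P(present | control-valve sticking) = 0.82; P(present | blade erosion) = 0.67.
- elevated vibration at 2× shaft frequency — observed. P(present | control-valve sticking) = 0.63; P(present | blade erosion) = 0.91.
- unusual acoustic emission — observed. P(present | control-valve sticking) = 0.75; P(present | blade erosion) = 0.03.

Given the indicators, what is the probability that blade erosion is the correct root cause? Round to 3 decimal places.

0.050

By Bayes' rule with conditional independence, the unnormalized weight for each hypothesis is prior × ∏ likelihoods (using 1 − P(present | H) for each absent indicator):
  control-valve sticking: 0.67 × (1 − 0.82) × 0.63 × 0.75 = 0.056984
  blade erosion: 0.33 × (1 − 0.67) × 0.91 × 0.03 = 0.002973
The unnormalized weights sum to 0.059956.
P(blade erosion | evidence) = 0.002973 / 0.059956 ≈ 0.050.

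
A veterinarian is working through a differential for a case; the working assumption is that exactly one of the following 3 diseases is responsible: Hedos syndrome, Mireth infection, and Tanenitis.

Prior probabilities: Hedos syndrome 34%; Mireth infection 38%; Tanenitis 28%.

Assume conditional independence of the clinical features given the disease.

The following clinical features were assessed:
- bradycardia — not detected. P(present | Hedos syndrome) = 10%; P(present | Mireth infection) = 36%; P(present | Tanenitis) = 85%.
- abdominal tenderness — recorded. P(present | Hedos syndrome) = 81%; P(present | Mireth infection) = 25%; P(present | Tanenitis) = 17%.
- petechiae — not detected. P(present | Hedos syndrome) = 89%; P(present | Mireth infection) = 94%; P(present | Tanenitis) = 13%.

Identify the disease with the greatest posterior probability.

Hedos syndrome

By Bayes' rule with conditional independence, the unnormalized weight for each hypothesis is prior × ∏ likelihoods (using 1 − P(present | H) for each absent clinical feature):
  Hedos syndrome: 0.34 × (1 − 0.10) × 0.81 × (1 − 0.89) = 0.027265
  Mireth infection: 0.38 × (1 − 0.36) × 0.25 × (1 − 0.94) = 0.003648
  Tanenitis: 0.28 × (1 − 0.85) × 0.17 × (1 − 0.13) = 0.0062118
Normalizing constant Z = 0.027265 + 0.003648 + 0.0062118 = 0.037124.
P(Hedos syndrome | evidence) ≈ 0.027265 / 0.037124 ≈ 0.734
P(Mireth infection | evidence) ≈ 0.003648 / 0.037124 ≈ 0.098
P(Tanenitis | evidence) ≈ 0.0062118 / 0.037124 ≈ 0.167
The largest is 0.734, so Hedos syndrome is most probable.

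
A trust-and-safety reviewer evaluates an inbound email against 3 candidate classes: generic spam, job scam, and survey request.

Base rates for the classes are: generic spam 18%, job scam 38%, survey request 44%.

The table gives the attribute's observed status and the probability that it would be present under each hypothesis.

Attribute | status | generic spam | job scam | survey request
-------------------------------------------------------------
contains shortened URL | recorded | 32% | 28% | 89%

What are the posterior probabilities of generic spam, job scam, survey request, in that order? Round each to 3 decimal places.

0.104, 0.192, 0.705

For each hypothesis, the unnormalized posterior weight is prior × likelihood:
  generic spam: 0.18 × 0.32 = 0.0576
  job scam: 0.38 × 0.28 = 0.1064
  survey request: 0.44 × 0.89 = 0.3916
Normalizing constant Z = 0.0576 + 0.1064 + 0.3916 = 0.5556.
P(generic spam | evidence) = 0.0576 / 0.5556 ≈ 0.104
P(job scam | evidence) = 0.1064 / 0.5556 ≈ 0.192
P(survey request | evidence) = 0.3916 / 0.5556 ≈ 0.705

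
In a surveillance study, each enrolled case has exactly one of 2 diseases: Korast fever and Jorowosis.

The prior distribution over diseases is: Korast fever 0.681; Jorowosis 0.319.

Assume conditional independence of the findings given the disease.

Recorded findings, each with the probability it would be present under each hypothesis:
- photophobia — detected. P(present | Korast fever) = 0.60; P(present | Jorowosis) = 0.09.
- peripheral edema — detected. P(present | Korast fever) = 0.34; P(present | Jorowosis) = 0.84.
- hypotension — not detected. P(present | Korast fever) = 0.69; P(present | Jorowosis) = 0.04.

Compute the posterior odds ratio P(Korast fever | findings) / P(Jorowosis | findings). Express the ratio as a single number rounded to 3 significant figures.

The normalizing constant cancels in an odds ratio, so compute prior × likelihood for the two hypotheses only (using 1 − P(present | H) for each absent finding):
  Korast fever: 0.681 × 0.60 × 0.34 × (1 − 0.69) = 0.043066
  Jorowosis: 0.319 × 0.09 × 0.84 × (1 − 0.04) = 0.023152
Posterior odds = 0.043066 / 0.023152 ≈ 1.86.

1.86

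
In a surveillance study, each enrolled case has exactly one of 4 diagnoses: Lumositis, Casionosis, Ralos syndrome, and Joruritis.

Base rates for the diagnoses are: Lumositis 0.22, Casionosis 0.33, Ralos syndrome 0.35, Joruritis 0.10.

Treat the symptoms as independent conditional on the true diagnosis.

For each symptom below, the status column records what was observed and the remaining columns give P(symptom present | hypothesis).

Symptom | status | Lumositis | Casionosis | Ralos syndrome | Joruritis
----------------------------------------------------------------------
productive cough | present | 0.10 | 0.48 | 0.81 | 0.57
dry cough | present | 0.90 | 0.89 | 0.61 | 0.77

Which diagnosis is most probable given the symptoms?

By Bayes' rule with conditional independence, the unnormalized weight for each hypothesis is prior × ∏ likelihoods:
  Lumositis: 0.22 × 0.10 × 0.90 = 0.0198
  Casionosis: 0.33 × 0.48 × 0.89 = 0.14098
  Ralos syndrome: 0.35 × 0.81 × 0.61 = 0.17293
  Joruritis: 0.10 × 0.57 × 0.77 = 0.04389
Marginal likelihood of the evidence = 0.3776.
P(Lumositis | evidence) ≈ 0.0198 / 0.3776 ≈ 0.052
P(Casionosis | evidence) ≈ 0.14098 / 0.3776 ≈ 0.373
P(Ralos syndrome | evidence) ≈ 0.17293 / 0.3776 ≈ 0.458
P(Joruritis | evidence) ≈ 0.04389 / 0.3776 ≈ 0.116
The largest is 0.458, so Ralos syndrome is most probable.

Ralos syndrome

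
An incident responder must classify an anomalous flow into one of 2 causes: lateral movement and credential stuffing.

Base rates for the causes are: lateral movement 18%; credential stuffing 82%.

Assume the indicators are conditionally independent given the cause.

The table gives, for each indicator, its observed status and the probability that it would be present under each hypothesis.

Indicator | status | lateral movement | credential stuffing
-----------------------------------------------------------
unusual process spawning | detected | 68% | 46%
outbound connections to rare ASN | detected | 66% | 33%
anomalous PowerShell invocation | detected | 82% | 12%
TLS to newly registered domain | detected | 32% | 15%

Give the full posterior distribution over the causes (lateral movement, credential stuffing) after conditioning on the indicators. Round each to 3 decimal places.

0.904, 0.096

By Bayes' rule with conditional independence, the unnormalized weight for each hypothesis is prior × ∏ likelihoods:
  lateral movement: 0.18 × 0.68 × 0.66 × 0.82 × 0.32 = 0.021198
  credential stuffing: 0.82 × 0.46 × 0.33 × 0.12 × 0.15 = 0.0022406
Marginal likelihood of the evidence = 0.023438.
P(lateral movement | evidence) = 0.021198 / 0.023438 ≈ 0.904
P(credential stuffing | evidence) = 0.0022406 / 0.023438 ≈ 0.096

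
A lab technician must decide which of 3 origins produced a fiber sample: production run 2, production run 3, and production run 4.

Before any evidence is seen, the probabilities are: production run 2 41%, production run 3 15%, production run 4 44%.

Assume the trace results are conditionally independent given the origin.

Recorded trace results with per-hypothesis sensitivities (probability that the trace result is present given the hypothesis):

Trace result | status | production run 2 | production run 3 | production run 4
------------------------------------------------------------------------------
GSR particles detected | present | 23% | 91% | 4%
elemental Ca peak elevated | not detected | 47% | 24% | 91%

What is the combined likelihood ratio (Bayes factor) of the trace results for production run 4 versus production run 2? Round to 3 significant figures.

Take the product of per-trace result likelihoods under each hypothesis (using 1 − P(present | H) for each absent trace result), then divide.
  production run 4: 0.04 × (1 − 0.91) = 0.0036
  production run 2: 0.23 × (1 − 0.47) = 0.1219
Bayes factor = 0.0036 / 0.1219 ≈ 0.0295

0.0295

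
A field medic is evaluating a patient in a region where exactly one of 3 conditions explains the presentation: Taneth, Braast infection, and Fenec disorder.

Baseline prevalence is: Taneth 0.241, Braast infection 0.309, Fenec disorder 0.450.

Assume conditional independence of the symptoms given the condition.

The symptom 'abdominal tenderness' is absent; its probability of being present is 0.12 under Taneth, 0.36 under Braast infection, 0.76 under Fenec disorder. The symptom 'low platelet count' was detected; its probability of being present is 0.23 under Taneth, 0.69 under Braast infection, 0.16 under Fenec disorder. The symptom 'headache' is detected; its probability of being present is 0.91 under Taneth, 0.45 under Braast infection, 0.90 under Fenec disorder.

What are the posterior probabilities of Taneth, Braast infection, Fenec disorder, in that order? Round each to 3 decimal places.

0.366, 0.506, 0.128

By Bayes' rule with conditional independence, the unnormalized weight for each hypothesis is prior × ∏ likelihoods (using 1 − P(present | H) for each absent symptom):
  Taneth: 0.241 × (1 − 0.12) × 0.23 × 0.91 = 0.044388
  Braast infection: 0.309 × (1 − 0.36) × 0.69 × 0.45 = 0.061404
  Fenec disorder: 0.450 × (1 − 0.76) × 0.16 × 0.90 = 0.015552
The unnormalized weights sum to 0.12134.
P(Taneth | evidence) = 0.044388 / 0.12134 ≈ 0.366
P(Braast infection | evidence) = 0.061404 / 0.12134 ≈ 0.506
P(Fenec disorder | evidence) = 0.015552 / 0.12134 ≈ 0.128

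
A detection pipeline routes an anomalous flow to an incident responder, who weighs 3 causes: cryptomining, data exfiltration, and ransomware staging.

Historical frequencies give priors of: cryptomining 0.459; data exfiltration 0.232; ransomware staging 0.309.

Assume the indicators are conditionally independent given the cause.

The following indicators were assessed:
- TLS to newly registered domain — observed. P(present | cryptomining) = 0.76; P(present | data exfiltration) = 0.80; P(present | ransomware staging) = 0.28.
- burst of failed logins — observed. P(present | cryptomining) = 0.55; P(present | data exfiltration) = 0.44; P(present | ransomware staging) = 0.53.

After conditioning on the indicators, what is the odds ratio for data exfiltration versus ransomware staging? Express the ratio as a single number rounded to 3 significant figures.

The normalizing constant cancels in an odds ratio, so compute prior × likelihood for the two hypotheses only:
  data exfiltration: 0.232 × 0.80 × 0.44 = 0.081664
  ransomware staging: 0.309 × 0.28 × 0.53 = 0.045856
Odds(data exfiltration : ransomware staging) = 0.081664 / 0.045856 ≈ 1.78.

1.78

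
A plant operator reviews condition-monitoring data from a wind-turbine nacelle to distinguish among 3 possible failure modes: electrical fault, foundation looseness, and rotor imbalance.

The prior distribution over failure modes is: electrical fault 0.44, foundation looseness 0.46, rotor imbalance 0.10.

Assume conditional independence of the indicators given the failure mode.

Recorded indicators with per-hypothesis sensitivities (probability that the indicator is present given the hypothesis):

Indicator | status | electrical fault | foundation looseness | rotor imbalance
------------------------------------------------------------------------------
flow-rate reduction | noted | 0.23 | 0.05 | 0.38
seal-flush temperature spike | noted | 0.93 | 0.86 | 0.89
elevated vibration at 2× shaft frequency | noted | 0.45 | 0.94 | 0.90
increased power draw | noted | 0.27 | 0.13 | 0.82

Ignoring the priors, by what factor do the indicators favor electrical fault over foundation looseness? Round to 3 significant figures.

Joint likelihood of the indicator pattern under each hypothesis:
  electrical fault: 0.23 × 0.93 × 0.45 × 0.27 = 0.025989
  foundation looseness: 0.05 × 0.86 × 0.94 × 0.13 = 0.0052546
Bayes factor = 0.025989 / 0.0052546 ≈ 4.95

4.95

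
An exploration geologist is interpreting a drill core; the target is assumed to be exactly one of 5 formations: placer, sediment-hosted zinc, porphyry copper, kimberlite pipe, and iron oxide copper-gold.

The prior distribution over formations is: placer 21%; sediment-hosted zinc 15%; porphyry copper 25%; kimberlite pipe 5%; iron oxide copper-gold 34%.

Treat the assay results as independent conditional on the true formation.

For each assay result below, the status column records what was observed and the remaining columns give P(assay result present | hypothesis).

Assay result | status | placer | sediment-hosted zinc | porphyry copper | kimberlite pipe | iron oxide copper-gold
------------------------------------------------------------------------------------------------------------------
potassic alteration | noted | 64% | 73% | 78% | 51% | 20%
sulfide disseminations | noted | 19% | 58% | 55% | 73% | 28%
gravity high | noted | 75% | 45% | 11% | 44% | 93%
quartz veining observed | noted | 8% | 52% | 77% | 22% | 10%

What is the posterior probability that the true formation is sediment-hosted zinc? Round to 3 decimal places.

0.512

By Bayes' rule with conditional independence, the unnormalized weight for each hypothesis is prior × ∏ likelihoods:
  placer: 0.21 × 0.64 × 0.19 × 0.75 × 0.08 = 0.0015322
  sediment-hosted zinc: 0.15 × 0.73 × 0.58 × 0.45 × 0.52 = 0.014861
  porphyry copper: 0.25 × 0.78 × 0.55 × 0.11 × 0.77 = 0.0090841
  kimberlite pipe: 0.05 × 0.51 × 0.73 × 0.44 × 0.22 = 0.0018019
  iron oxide copper-gold: 0.34 × 0.20 × 0.28 × 0.93 × 0.10 = 0.0017707
Normalizing constant Z = 0.0015322 + 0.014861 + 0.0090841 + 0.0018019 + 0.0017707 = 0.02905.
P(sediment-hosted zinc | evidence) = 0.014861 / 0.02905 ≈ 0.512.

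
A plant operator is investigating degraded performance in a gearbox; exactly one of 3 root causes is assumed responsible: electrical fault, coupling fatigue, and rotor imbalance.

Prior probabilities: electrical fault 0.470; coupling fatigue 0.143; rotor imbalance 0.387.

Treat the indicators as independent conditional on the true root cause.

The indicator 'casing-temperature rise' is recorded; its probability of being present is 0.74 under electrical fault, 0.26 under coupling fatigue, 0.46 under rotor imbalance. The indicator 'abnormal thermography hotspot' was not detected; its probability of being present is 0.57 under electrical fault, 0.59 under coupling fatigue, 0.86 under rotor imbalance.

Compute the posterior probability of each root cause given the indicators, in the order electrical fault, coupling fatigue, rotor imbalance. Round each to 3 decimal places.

0.788, 0.080, 0.131

By Bayes' rule with conditional independence, the unnormalized weight for each hypothesis is prior × ∏ likelihoods (using 1 − P(present | H) for each absent indicator):
  electrical fault: 0.470 × 0.74 × (1 − 0.57) = 0.14955
  coupling fatigue: 0.143 × 0.26 × (1 − 0.59) = 0.015244
  rotor imbalance: 0.387 × 0.46 × (1 − 0.86) = 0.024923
The unnormalized weights sum to 0.18972.
P(electrical fault | evidence) = 0.14955 / 0.18972 ≈ 0.788
P(coupling fatigue | evidence) = 0.015244 / 0.18972 ≈ 0.080
P(rotor imbalance | evidence) = 0.024923 / 0.18972 ≈ 0.131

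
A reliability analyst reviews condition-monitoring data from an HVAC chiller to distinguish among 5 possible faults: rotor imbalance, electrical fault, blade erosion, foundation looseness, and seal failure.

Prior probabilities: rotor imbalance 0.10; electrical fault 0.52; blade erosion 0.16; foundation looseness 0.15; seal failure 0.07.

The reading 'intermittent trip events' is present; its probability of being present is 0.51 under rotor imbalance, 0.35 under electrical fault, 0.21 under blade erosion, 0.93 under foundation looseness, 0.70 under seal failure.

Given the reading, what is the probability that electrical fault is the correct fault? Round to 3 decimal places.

Multiply each prior by the likelihood of the reading:
  rotor imbalance: 0.10 × 0.51 = 0.051
  electrical fault: 0.52 × 0.35 = 0.182
  blade erosion: 0.16 × 0.21 = 0.0336
  foundation looseness: 0.15 × 0.93 = 0.1395
  seal failure: 0.07 × 0.70 = 0.049
Marginal likelihood of the evidence = 0.4551.
P(electrical fault | evidence) = 0.182 / 0.4551 ≈ 0.400.

0.400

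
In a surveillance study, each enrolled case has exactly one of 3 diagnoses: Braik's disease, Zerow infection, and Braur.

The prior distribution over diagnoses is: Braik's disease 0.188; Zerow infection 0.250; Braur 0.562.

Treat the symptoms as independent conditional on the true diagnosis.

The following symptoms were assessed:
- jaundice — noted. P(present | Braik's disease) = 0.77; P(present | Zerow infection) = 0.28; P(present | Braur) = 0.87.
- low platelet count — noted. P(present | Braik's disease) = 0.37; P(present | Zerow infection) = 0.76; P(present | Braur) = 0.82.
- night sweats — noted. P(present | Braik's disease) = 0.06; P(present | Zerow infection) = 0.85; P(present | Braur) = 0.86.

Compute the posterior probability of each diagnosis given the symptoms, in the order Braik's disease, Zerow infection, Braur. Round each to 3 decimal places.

0.008, 0.115, 0.877

By Bayes' rule with conditional independence, the unnormalized weight for each hypothesis is prior × ∏ likelihoods:
  Braik's disease: 0.188 × 0.77 × 0.37 × 0.06 = 0.0032137
  Zerow infection: 0.250 × 0.28 × 0.76 × 0.85 = 0.04522
  Braur: 0.562 × 0.87 × 0.82 × 0.86 = 0.3448
Marginal likelihood of the evidence = 0.39323.
P(Braik's disease | evidence) = 0.0032137 / 0.39323 ≈ 0.008
P(Zerow infection | evidence) = 0.04522 / 0.39323 ≈ 0.115
P(Braur | evidence) = 0.3448 / 0.39323 ≈ 0.877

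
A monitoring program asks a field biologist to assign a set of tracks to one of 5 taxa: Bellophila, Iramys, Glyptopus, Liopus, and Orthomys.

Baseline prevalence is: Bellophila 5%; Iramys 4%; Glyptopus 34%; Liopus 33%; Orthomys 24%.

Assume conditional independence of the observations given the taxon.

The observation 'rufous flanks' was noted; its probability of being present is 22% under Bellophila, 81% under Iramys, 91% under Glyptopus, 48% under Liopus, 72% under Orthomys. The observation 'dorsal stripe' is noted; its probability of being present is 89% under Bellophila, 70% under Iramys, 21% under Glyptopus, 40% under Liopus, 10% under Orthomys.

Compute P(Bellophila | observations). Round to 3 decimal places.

Multiply each prior by the joint likelihood of the evidence pattern:
  Bellophila: 0.05 × 0.22 × 0.89 = 0.00979
  Iramys: 0.04 × 0.81 × 0.70 = 0.02268
  Glyptopus: 0.34 × 0.91 × 0.21 = 0.064974
  Liopus: 0.33 × 0.48 × 0.40 = 0.06336
  Orthomys: 0.24 × 0.72 × 0.10 = 0.01728
Normalizing constant Z = 0.00979 + 0.02268 + 0.064974 + 0.06336 + 0.01728 = 0.17808.
P(Bellophila | evidence) = 0.00979 / 0.17808 ≈ 0.055.

0.055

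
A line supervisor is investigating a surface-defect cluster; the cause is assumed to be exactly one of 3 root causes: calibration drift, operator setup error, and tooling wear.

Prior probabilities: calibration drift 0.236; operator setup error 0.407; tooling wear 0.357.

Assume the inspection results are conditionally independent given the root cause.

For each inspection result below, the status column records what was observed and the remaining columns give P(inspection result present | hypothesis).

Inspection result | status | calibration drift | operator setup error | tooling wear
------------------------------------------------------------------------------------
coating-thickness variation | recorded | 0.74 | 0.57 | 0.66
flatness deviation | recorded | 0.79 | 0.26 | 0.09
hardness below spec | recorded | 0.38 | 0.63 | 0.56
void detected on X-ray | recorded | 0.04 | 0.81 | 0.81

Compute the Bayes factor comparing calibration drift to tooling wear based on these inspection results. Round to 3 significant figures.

0.330

Take the product of per-inspection result likelihoods under each hypothesis, then divide.
  calibration drift: 0.74 × 0.79 × 0.38 × 0.04 = 0.0088859
  tooling wear: 0.66 × 0.09 × 0.56 × 0.81 = 0.026944
Bayes factor = 0.0088859 / 0.026944 ≈ 0.330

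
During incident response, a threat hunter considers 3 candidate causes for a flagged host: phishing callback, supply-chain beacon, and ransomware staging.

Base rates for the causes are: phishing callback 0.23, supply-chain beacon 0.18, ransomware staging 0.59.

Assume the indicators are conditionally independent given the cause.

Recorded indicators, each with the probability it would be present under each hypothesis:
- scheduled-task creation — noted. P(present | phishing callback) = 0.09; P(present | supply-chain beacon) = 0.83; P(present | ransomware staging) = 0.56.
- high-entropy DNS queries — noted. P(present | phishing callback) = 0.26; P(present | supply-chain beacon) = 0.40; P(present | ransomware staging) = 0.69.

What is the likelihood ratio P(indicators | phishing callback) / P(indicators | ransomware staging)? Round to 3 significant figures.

0.0606

Take the product of per-indicator likelihoods under each hypothesis, then divide.
  phishing callback: 0.09 × 0.26 = 0.0234
  ransomware staging: 0.56 × 0.69 = 0.3864
Bayes factor = 0.0234 / 0.3864 ≈ 0.0606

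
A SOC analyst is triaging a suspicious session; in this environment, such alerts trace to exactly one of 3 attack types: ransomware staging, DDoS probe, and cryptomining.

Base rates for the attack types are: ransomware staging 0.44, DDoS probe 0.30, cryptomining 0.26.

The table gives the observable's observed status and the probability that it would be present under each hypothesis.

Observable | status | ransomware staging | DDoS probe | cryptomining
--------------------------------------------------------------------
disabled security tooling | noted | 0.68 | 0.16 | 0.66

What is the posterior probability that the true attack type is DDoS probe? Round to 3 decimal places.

Multiply each prior by the likelihood of the observable:
  ransomware staging: 0.44 × 0.68 = 0.2992
  DDoS probe: 0.30 × 0.16 = 0.048
  cryptomining: 0.26 × 0.66 = 0.1716
The unnormalized weights sum to 0.5188.
P(DDoS probe | evidence) = 0.048 / 0.5188 ≈ 0.093.

0.093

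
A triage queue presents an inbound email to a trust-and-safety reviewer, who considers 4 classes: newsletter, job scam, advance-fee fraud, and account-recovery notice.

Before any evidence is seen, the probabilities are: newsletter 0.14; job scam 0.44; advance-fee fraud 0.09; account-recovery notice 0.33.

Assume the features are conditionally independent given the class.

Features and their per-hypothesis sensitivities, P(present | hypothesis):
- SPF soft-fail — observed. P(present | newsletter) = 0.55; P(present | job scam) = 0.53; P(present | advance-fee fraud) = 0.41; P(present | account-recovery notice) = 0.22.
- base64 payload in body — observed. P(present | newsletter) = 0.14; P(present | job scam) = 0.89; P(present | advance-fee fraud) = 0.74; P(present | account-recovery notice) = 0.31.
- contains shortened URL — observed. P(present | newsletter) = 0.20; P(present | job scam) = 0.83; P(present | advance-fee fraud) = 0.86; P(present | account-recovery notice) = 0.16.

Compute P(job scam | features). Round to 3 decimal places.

0.855

Multiply each prior by the joint likelihood of the feature pattern:
  newsletter: 0.14 × 0.55 × 0.14 × 0.20 = 0.002156
  job scam: 0.44 × 0.53 × 0.89 × 0.83 = 0.17226
  advance-fee fraud: 0.09 × 0.41 × 0.74 × 0.86 = 0.023483
  account-recovery notice: 0.33 × 0.22 × 0.31 × 0.16 = 0.003601
Normalizing constant Z = 0.002156 + 0.17226 + 0.023483 + 0.003601 = 0.2015.
P(job scam | evidence) = 0.17226 / 0.2015 ≈ 0.855.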